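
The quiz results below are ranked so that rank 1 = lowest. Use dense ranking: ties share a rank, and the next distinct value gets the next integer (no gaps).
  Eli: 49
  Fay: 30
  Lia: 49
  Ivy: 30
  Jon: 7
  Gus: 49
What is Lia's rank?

Sorted (ascending): 7, 30, 30, 49, 49, 49
The 2 values of 30 share dense rank 2.
The 3 values of 49 share dense rank 3.
Remaining distinct values take the next consecutive integers.
Lia has value 49 → rank 3.

3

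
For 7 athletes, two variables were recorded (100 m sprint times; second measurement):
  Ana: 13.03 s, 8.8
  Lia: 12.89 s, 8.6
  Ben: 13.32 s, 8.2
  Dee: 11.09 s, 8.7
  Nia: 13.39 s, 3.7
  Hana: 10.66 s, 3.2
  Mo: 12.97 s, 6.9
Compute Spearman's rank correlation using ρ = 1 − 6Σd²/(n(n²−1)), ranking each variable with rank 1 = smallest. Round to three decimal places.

0.036

Ranks of variable 1: 5, 3, 6, 2, 7, 1, 4
Ranks of variable 2: 7, 5, 4, 6, 2, 1, 3
d = r₁ − r₂: -2, -2, 2, -4, 5, 0, 1
d²: 4, 4, 4, 16, 25, 0, 1; Σd² = 54
ρ = 1 − 6·54/(7·48) = 1 − 324/336 = 0.036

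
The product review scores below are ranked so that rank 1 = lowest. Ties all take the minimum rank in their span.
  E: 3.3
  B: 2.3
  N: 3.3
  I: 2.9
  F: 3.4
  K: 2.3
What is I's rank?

Sorted (ascending): 2.3, 2.3, 2.9, 3.3, 3.3, 3.4
The 2 values of 2.3 occupy positions 1–2 → each gets rank 1.
The 2 values of 3.3 occupy positions 4–5 → each gets rank 4.
I has value 2.9 → rank 3.

3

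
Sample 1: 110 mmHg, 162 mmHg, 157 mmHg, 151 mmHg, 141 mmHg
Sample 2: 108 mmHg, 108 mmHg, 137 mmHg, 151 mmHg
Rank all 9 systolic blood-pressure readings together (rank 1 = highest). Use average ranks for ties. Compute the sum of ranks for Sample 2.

Sorted (descending): 162, 157, 151, 151, 141, 137, 110, 108, 108
The 2 values of 151 occupy positions 3–4 → average rank (3+4)/2 = 3.5.
The 2 values of 108 occupy positions 8–9 → average rank (8+9)/2 = 8.5.
Sample 2 values → pooled ranks: 108→8.5, 108→8.5, 137→6, 151→3.5
Rank sum = 8.5 + 8.5 + 6 + 3.5 = 26.5

26.5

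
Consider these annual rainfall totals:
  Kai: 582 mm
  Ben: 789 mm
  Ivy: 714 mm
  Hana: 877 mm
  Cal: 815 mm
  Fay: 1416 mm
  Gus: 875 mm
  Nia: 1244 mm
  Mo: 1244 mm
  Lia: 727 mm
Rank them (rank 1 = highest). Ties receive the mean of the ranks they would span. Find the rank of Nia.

Sorted (descending): 1416, 1244, 1244, 877, 875, 815, 789, 727, 714, 582
The 2 values of 1244 occupy positions 2–3 → average rank (2+3)/2 = 2.5.
Nia has value 1244 mm → rank 2.5.

2.5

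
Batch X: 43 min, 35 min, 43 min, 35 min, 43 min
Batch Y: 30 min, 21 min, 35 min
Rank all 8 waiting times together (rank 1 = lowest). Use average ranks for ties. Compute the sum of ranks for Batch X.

29

Sorted (ascending): 21, 30, 35, 35, 35, 43, 43, 43
The 3 values of 35 occupy positions 3–5 → average rank 4.
The 3 values of 43 occupy positions 6–8 → average rank 7.
Batch X values → pooled ranks: 43→7, 35→4, 43→7, 35→4, 43→7
Rank sum = 7 + 4 + 7 + 4 + 7 = 29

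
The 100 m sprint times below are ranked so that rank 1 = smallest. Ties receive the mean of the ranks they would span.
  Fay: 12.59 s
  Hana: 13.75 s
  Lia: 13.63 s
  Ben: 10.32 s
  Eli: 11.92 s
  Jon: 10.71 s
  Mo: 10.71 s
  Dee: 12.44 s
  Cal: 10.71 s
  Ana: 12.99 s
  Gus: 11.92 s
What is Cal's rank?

Sorted (ascending): 10.32, 10.71, 10.71, 10.71, 11.92, 11.92, 12.44, 12.59, 12.99, 13.63, 13.75
The 3 values of 10.71 occupy positions 2–4 → average rank 3.
The 2 values of 11.92 occupy positions 5–6 → average rank (5+6)/2 = 5.5.
Cal has value 10.71 s → rank 3.

3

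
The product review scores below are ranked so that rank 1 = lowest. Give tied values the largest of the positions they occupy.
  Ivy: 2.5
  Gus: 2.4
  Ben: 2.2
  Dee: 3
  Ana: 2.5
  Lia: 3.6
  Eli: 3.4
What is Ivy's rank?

4

Sorted (ascending): 2.2, 2.4, 2.5, 2.5, 3, 3.4, 3.6
The 2 values of 2.5 occupy positions 3–4 → each gets rank 4.
Ivy has value 2.5 → rank 4.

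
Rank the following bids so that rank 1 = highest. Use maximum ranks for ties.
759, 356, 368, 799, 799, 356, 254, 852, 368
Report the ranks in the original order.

Sorted (descending): 852, 799, 799, 759, 368, 368, 356, 356, 254
The 2 values of 799 occupy positions 2–3 → each gets rank 3.
The 2 values of 368 occupy positions 5–6 → each gets rank 6.
The 2 values of 356 occupy positions 7–8 → each gets rank 8.

4, 8, 6, 3, 3, 8, 9, 1, 6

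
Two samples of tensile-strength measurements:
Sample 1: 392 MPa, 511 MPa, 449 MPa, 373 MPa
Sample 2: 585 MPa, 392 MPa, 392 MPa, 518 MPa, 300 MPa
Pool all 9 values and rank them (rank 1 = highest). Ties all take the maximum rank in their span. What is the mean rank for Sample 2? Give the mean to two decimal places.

5.20

Sorted (descending): 585, 518, 511, 449, 392, 392, 392, 373, 300
The 3 values of 392 occupy positions 5–7 → each gets rank 7.
Sample 2 values → pooled ranks: 585→1, 392→7, 392→7, 518→2, 300→9
Mean rank = (1 + 7 + 7 + 2 + 9) / 5 = 5.20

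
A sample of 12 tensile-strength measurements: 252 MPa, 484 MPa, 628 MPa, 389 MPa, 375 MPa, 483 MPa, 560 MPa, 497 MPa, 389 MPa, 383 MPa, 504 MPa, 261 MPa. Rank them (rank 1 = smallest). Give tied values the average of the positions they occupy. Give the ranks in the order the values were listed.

1, 8, 12, 5.5, 3, 7, 11, 9, 5.5, 4, 10, 2

Sorted (ascending): 252, 261, 375, 383, 389, 389, 483, 484, 497, 504, 560, 628
The 2 values of 389 occupy positions 5–6 → average rank (5+6)/2 = 5.5.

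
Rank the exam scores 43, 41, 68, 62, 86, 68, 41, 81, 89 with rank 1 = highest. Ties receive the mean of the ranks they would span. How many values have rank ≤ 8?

7

Sorted (descending): 89, 86, 81, 68, 68, 62, 43, 41, 41
The 2 values of 68 occupy positions 4–5 → average rank (4+5)/2 = 4.5.
The 2 values of 41 occupy positions 8–9 → average rank (8+9)/2 = 8.5.
Ranks ≤ 8: {1, 2, 3, 4.5, 4.5, 6, 7} → 7 values.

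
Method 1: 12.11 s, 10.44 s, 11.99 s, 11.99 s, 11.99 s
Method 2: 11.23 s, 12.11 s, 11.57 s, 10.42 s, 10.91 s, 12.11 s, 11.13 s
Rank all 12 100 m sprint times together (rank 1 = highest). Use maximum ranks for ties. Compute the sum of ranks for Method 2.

52

Sorted (descending): 12.11, 12.11, 12.11, 11.99, 11.99, 11.99, 11.57, 11.23, 11.13, 10.91, 10.44, 10.42
The 3 values of 12.11 occupy positions 1–3 → each gets rank 3.
The 3 values of 11.99 occupy positions 4–6 → each gets rank 6.
Method 2 values → pooled ranks: 11.23→8, 12.11→3, 11.57→7, 10.42→12, 10.91→10, 12.11→3, 11.13→9
Rank sum = 8 + 3 + 7 + 12 + 10 + 3 + 9 = 52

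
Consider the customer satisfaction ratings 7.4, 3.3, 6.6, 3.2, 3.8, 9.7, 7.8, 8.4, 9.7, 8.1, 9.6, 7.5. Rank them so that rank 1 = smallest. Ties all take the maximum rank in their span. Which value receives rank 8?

8.1

Sorted (ascending): 3.2, 3.3, 3.8, 6.6, 7.4, 7.5, 7.8, 8.1, 8.4, 9.6, 9.7, 9.7
The 2 values of 9.7 occupy positions 11–12 → each gets rank 12.
Rank 8 → value 8.1.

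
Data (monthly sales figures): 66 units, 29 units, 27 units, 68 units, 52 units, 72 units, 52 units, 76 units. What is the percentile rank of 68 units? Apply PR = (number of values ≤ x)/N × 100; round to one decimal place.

N = 8.
Strictly below 68: 5. Equal to 68: 1.
PR = 6/8 × 100 = 75.0

75.0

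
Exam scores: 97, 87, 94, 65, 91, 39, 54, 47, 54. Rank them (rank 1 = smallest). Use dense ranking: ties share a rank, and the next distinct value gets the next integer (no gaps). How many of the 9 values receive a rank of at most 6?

Sorted (ascending): 39, 47, 54, 54, 65, 87, 91, 94, 97
The 2 values of 54 share dense rank 3.
Remaining distinct values take the next consecutive integers.
Ranks ≤ 6: {1, 2, 3, 3, 4, 5, 6} → 7 values.

7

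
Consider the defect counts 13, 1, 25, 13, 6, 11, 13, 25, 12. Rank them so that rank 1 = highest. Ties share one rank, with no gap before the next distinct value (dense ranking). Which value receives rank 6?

Sorted (descending): 25, 25, 13, 13, 13, 12, 11, 6, 1
The 2 values of 25 share dense rank 1.
The 3 values of 13 share dense rank 2.
Remaining distinct values take the next consecutive integers.
Rank 6 → value 1.

1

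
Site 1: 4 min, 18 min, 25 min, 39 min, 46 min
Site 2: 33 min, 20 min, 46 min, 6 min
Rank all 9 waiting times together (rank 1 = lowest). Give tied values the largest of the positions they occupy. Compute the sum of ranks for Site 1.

Sorted (ascending): 4, 6, 18, 20, 25, 33, 39, 46, 46
The 2 values of 46 occupy positions 8–9 → each gets rank 9.
Site 1 values → pooled ranks: 4→1, 18→3, 25→5, 39→7, 46→9
Rank sum = 1 + 3 + 5 + 7 + 9 = 25

25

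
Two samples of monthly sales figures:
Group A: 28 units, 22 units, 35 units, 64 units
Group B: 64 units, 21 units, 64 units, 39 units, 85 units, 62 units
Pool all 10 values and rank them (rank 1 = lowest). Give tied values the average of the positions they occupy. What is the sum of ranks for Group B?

Sorted (ascending): 21, 22, 28, 35, 39, 62, 64, 64, 64, 85
The 3 values of 64 occupy positions 7–9 → average rank 8.
Group B values → pooled ranks: 64→8, 21→1, 64→8, 39→5, 85→10, 62→6
Rank sum = 8 + 1 + 8 + 5 + 10 + 6 = 38

38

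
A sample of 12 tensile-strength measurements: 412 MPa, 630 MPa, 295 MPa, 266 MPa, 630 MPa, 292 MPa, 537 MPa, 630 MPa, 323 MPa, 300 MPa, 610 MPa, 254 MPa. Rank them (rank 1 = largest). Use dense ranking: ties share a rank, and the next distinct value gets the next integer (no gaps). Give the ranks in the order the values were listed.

Sorted (descending): 630, 630, 630, 610, 537, 412, 323, 300, 295, 292, 266, 254
The 3 values of 630 share dense rank 1.
Remaining distinct values take the next consecutive integers.

4, 1, 7, 9, 1, 8, 3, 1, 5, 6, 2, 10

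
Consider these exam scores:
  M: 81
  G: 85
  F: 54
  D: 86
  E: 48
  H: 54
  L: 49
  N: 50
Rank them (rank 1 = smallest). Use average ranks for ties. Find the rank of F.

Sorted (ascending): 48, 49, 50, 54, 54, 81, 85, 86
The 2 values of 54 occupy positions 4–5 → average rank (4+5)/2 = 4.5.
F has value 54 → rank 4.5.

4.5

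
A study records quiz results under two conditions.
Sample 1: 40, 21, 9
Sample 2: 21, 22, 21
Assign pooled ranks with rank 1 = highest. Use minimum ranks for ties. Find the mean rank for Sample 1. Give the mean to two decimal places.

Sorted (descending): 40, 22, 21, 21, 21, 9
The 3 values of 21 occupy positions 3–5 → each gets rank 3.
Sample 1 values → pooled ranks: 40→1, 21→3, 9→6
Mean rank = (1 + 3 + 6) / 3 = 3.33

3.33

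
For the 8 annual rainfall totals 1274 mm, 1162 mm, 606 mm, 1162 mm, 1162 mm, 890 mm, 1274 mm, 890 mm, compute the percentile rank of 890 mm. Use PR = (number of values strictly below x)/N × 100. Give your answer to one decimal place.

N = 8.
Strictly below 890: 1. Equal to 890: 2.
PR = 1/8 × 100 = 12.5

12.5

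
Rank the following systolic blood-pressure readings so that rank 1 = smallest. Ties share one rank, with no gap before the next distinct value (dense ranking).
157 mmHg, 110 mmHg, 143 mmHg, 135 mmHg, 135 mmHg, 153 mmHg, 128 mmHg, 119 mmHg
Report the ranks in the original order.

Sorted (ascending): 110, 119, 128, 135, 135, 143, 153, 157
The 2 values of 135 share dense rank 4.
Remaining distinct values take the next consecutive integers.

7, 1, 5, 4, 4, 6, 3, 2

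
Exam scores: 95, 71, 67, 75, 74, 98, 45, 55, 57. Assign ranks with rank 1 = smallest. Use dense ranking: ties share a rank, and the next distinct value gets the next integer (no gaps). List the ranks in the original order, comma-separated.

8, 5, 4, 7, 6, 9, 1, 2, 3

Sorted (ascending): 45, 55, 57, 67, 71, 74, 75, 95, 98
No ties — each value takes its position as its rank.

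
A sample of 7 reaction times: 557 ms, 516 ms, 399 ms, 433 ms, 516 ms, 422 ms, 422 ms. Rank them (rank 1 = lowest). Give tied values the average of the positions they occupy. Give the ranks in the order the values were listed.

7, 5.5, 1, 4, 5.5, 2.5, 2.5

Sorted (ascending): 399, 422, 422, 433, 516, 516, 557
The 2 values of 422 occupy positions 2–3 → average rank (2+3)/2 = 2.5.
The 2 values of 516 occupy positions 5–6 → average rank (5+6)/2 = 5.5.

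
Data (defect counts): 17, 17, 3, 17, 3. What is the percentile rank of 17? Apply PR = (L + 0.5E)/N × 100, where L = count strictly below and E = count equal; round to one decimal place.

70.0

N = 5.
Strictly below 17: 2. Equal to 17: 3.
PR = (2 + 0.5·3)/5 × 100 = 70.0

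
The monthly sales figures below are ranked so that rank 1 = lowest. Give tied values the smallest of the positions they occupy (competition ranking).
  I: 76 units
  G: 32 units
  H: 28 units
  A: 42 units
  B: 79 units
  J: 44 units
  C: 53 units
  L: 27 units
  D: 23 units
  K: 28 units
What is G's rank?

5

Sorted (ascending): 23, 27, 28, 28, 32, 42, 44, 53, 76, 79
The 2 values of 28 occupy positions 3–4 → each gets rank 3.
G has value 32 units → rank 5.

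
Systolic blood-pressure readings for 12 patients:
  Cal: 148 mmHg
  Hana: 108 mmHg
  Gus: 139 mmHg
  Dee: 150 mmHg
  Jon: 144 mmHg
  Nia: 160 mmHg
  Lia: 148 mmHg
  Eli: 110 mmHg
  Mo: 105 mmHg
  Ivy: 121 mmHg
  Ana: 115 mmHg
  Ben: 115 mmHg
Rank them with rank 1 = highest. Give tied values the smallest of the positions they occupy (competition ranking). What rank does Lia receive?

3

Sorted (descending): 160, 150, 148, 148, 144, 139, 121, 115, 115, 110, 108, 105
The 2 values of 148 occupy positions 3–4 → each gets rank 3.
The 2 values of 115 occupy positions 8–9 → each gets rank 8.
Lia has value 148 mmHg → rank 3.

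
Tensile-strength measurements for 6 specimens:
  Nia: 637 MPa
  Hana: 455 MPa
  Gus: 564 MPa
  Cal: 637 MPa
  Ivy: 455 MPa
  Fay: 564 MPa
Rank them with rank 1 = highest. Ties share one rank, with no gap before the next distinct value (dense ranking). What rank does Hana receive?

3

Sorted (descending): 637, 637, 564, 564, 455, 455
The 2 values of 637 share dense rank 1.
The 2 values of 564 share dense rank 2.
The 2 values of 455 share dense rank 3.
Hana has value 455 MPa → rank 3.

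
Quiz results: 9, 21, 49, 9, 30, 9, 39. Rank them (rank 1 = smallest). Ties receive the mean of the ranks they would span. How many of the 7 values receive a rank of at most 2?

3

Sorted (ascending): 9, 9, 9, 21, 30, 39, 49
The 3 values of 9 occupy positions 1–3 → average rank 2.
Ranks ≤ 2: {2, 2, 2} → 3 values.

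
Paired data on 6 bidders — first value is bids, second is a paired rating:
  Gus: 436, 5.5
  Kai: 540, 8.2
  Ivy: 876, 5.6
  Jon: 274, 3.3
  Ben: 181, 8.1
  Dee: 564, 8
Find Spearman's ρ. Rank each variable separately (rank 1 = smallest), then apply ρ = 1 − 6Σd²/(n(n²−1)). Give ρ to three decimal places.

0.086

Ranks of variable 1: 3, 4, 6, 2, 1, 5
Ranks of variable 2: 2, 6, 3, 1, 5, 4
d = r₁ − r₂: 1, -2, 3, 1, -4, 1
d²: 1, 4, 9, 1, 16, 1; Σd² = 32
ρ = 1 − 6·32/(6·35) = 1 − 192/210 = 0.086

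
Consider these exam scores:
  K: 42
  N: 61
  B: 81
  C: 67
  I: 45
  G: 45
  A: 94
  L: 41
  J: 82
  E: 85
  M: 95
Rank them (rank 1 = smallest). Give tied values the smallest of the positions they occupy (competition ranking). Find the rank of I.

Sorted (ascending): 41, 42, 45, 45, 61, 67, 81, 82, 85, 94, 95
The 2 values of 45 occupy positions 3–4 → each gets rank 3.
I has value 45 → rank 3.

3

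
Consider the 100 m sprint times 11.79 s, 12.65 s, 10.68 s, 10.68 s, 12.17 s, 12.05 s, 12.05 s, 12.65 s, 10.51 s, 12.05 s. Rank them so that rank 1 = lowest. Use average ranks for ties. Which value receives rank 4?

Sorted (ascending): 10.51, 10.68, 10.68, 11.79, 12.05, 12.05, 12.05, 12.17, 12.65, 12.65
The 2 values of 10.68 occupy positions 2–3 → average rank (2+3)/2 = 2.5.
The 3 values of 12.05 occupy positions 5–7 → average rank 6.
The 2 values of 12.65 occupy positions 9–10 → average rank (9+10)/2 = 9.5.
Rank 4 → value 11.79.

11.79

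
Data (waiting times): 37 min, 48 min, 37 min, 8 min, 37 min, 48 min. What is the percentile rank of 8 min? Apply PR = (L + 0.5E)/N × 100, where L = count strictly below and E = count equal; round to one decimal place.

8.3

N = 6.
Strictly below 8: 0. Equal to 8: 1.
PR = (0 + 0.5·1)/6 × 100 = 8.3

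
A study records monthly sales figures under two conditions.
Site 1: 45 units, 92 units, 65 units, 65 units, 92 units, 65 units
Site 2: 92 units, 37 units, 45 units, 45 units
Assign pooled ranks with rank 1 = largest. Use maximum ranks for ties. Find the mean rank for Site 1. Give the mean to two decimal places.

Sorted (descending): 92, 92, 92, 65, 65, 65, 45, 45, 45, 37
The 3 values of 92 occupy positions 1–3 → each gets rank 3.
The 3 values of 65 occupy positions 4–6 → each gets rank 6.
The 3 values of 45 occupy positions 7–9 → each gets rank 9.
Site 1 values → pooled ranks: 45→9, 92→3, 65→6, 65→6, 92→3, 65→6
Mean rank = (9 + 3 + 6 + 6 + 3 + 6) / 6 = 5.50

5.50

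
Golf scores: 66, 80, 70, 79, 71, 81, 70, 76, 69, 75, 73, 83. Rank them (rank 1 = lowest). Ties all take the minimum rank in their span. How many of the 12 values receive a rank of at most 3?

Sorted (ascending): 66, 69, 70, 70, 71, 73, 75, 76, 79, 80, 81, 83
The 2 values of 70 occupy positions 3–4 → each gets rank 3.
Ranks ≤ 3: {1, 2, 3, 3} → 4 values.

4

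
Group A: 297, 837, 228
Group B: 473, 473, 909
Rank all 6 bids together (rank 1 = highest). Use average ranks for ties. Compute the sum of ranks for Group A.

Sorted (descending): 909, 837, 473, 473, 297, 228
The 2 values of 473 occupy positions 3–4 → average rank (3+4)/2 = 3.5.
Group A values → pooled ranks: 297→5, 837→2, 228→6
Rank sum = 5 + 2 + 6 = 13

13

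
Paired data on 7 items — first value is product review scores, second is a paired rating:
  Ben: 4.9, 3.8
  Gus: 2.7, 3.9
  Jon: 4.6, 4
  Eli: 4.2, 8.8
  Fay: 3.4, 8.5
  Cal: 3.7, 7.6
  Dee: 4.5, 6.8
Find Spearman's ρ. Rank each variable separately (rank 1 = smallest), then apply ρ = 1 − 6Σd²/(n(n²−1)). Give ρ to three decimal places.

-0.357

Ranks of variable 1: 7, 1, 6, 4, 2, 3, 5
Ranks of variable 2: 1, 2, 3, 7, 6, 5, 4
d = r₁ − r₂: 6, -1, 3, -3, -4, -2, 1
d²: 36, 1, 9, 9, 16, 4, 1; Σd² = 76
ρ = 1 − 6·76/(7·48) = 1 − 456/336 = -0.357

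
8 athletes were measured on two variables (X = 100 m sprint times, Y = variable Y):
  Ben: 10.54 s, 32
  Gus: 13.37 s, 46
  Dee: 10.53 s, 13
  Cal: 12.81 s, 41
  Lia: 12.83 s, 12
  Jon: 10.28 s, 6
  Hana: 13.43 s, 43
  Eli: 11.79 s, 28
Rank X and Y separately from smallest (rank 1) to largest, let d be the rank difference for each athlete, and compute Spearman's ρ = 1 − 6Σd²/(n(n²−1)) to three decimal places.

Ranks of variable 1: 3, 7, 2, 5, 6, 1, 8, 4
Ranks of variable 2: 5, 8, 3, 6, 2, 1, 7, 4
d = r₁ − r₂: -2, -1, -1, -1, 4, 0, 1, 0
d²: 4, 1, 1, 1, 16, 0, 1, 0; Σd² = 24
ρ = 1 − 6·24/(8·63) = 1 − 144/504 = 0.714

0.714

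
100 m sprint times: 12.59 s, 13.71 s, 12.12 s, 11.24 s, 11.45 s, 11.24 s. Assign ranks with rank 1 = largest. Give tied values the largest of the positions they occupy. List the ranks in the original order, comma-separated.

2, 1, 3, 6, 4, 6

Sorted (descending): 13.71, 12.59, 12.12, 11.45, 11.24, 11.24
The 2 values of 11.24 occupy positions 5–6 → each gets rank 6.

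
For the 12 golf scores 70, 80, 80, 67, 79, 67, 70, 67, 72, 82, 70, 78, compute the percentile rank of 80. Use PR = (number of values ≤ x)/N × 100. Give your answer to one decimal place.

91.7

N = 12.
Strictly below 80: 9. Equal to 80: 2.
PR = 11/12 × 100 = 91.7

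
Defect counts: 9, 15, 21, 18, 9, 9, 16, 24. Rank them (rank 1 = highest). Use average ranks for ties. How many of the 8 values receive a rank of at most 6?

Sorted (descending): 24, 21, 18, 16, 15, 9, 9, 9
The 3 values of 9 occupy positions 6–8 → average rank 7.
Ranks ≤ 6: {1, 2, 3, 4, 5} → 5 values.

5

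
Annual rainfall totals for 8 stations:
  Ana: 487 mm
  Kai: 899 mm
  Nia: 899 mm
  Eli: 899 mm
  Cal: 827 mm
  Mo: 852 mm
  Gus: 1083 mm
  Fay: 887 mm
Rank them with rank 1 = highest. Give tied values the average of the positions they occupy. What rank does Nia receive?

3

Sorted (descending): 1083, 899, 899, 899, 887, 852, 827, 487
The 3 values of 899 occupy positions 2–4 → average rank 3.
Nia has value 899 mm → rank 3.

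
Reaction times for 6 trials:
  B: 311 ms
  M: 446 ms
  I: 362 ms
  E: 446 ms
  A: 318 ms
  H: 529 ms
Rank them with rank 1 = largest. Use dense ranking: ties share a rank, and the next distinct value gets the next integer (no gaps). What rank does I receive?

Sorted (descending): 529, 446, 446, 362, 318, 311
The 2 values of 446 share dense rank 2.
Remaining distinct values take the next consecutive integers.
I has value 362 ms → rank 3.

3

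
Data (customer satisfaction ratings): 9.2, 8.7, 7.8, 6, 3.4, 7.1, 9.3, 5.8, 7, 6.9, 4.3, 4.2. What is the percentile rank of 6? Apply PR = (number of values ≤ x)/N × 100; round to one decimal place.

N = 12.
Strictly below 6: 4. Equal to 6: 1.
PR = 5/12 × 100 = 41.7

41.7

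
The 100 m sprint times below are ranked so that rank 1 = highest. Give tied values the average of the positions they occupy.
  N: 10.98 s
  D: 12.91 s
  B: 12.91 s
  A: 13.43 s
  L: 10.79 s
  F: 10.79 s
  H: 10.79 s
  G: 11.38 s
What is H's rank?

Sorted (descending): 13.43, 12.91, 12.91, 11.38, 10.98, 10.79, 10.79, 10.79
The 2 values of 12.91 occupy positions 2–3 → average rank (2+3)/2 = 2.5.
The 3 values of 10.79 occupy positions 6–8 → average rank 7.
H has value 10.79 s → rank 7.

7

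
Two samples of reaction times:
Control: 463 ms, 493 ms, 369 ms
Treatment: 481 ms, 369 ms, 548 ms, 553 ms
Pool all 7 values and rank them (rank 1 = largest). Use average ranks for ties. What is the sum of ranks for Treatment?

Sorted (descending): 553, 548, 493, 481, 463, 369, 369
The 2 values of 369 occupy positions 6–7 → average rank (6+7)/2 = 6.5.
Treatment values → pooled ranks: 481→4, 369→6.5, 548→2, 553→1
Rank sum = 4 + 6.5 + 2 + 1 = 13.5

13.5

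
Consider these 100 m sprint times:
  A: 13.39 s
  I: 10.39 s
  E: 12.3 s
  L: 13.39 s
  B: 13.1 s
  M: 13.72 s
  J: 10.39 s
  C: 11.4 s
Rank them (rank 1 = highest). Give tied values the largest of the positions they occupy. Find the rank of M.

Sorted (descending): 13.72, 13.39, 13.39, 13.1, 12.3, 11.4, 10.39, 10.39
The 2 values of 13.39 occupy positions 2–3 → each gets rank 3.
The 2 values of 10.39 occupy positions 7–8 → each gets rank 8.
M has value 13.72 s → rank 1.

1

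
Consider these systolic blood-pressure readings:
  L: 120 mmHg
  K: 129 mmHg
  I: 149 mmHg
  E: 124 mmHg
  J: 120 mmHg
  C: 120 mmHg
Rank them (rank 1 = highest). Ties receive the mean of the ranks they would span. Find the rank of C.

5

Sorted (descending): 149, 129, 124, 120, 120, 120
The 3 values of 120 occupy positions 4–6 → average rank 5.
C has value 120 mmHg → rank 5.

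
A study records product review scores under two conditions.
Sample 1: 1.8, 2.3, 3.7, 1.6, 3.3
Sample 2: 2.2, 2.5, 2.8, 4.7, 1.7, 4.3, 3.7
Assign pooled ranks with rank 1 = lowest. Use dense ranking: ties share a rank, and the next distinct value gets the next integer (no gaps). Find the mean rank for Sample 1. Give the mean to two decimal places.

Sorted (ascending): 1.6, 1.7, 1.8, 2.2, 2.3, 2.5, 2.8, 3.3, 3.7, 3.7, 4.3, 4.7
The 2 values of 3.7 share dense rank 9.
Remaining distinct values take the next consecutive integers.
Sample 1 values → pooled ranks: 1.8→3, 2.3→5, 3.7→9, 1.6→1, 3.3→8
Mean rank = (3 + 5 + 9 + 1 + 8) / 5 = 5.20

5.20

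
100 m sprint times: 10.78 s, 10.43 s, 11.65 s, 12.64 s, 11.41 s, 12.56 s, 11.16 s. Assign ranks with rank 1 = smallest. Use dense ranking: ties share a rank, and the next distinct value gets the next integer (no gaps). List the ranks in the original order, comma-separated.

2, 1, 5, 7, 4, 6, 3

Sorted (ascending): 10.43, 10.78, 11.16, 11.41, 11.65, 12.56, 12.64
No ties — each value takes its position as its rank.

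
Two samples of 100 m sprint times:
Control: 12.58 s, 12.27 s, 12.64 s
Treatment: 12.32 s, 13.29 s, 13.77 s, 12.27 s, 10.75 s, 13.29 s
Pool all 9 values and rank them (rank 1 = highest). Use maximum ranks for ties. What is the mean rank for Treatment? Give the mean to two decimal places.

Sorted (descending): 13.77, 13.29, 13.29, 12.64, 12.58, 12.32, 12.27, 12.27, 10.75
The 2 values of 13.29 occupy positions 2–3 → each gets rank 3.
The 2 values of 12.27 occupy positions 7–8 → each gets rank 8.
Treatment values → pooled ranks: 12.32→6, 13.29→3, 13.77→1, 12.27→8, 10.75→9, 13.29→3
Mean rank = (6 + 3 + 1 + 8 + 9 + 3) / 6 = 5.00

5.00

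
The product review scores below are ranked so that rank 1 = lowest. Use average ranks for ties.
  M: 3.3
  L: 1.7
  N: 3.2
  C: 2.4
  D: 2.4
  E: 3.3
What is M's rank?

5.5

Sorted (ascending): 1.7, 2.4, 2.4, 3.2, 3.3, 3.3
The 2 values of 2.4 occupy positions 2–3 → average rank (2+3)/2 = 2.5.
The 2 values of 3.3 occupy positions 5–6 → average rank (5+6)/2 = 5.5.
M has value 3.3 → rank 5.5.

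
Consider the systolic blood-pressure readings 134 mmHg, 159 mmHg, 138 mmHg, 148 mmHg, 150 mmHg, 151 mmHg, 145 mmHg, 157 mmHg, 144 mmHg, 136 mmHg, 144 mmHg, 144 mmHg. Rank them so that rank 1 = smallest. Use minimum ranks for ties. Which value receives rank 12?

159

Sorted (ascending): 134, 136, 138, 144, 144, 144, 145, 148, 150, 151, 157, 159
The 3 values of 144 occupy positions 4–6 → each gets rank 4.
Rank 12 → value 159.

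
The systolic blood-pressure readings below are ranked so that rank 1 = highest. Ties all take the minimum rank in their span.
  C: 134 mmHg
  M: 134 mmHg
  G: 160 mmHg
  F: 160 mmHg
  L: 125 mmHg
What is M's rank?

3

Sorted (descending): 160, 160, 134, 134, 125
The 2 values of 160 occupy positions 1–2 → each gets rank 1.
The 2 values of 134 occupy positions 3–4 → each gets rank 3.
M has value 134 mmHg → rank 3.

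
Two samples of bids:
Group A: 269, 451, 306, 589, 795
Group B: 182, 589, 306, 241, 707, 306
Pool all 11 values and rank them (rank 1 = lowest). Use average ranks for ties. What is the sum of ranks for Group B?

31.5

Sorted (ascending): 182, 241, 269, 306, 306, 306, 451, 589, 589, 707, 795
The 3 values of 306 occupy positions 4–6 → average rank 5.
The 2 values of 589 occupy positions 8–9 → average rank (8+9)/2 = 8.5.
Group B values → pooled ranks: 182→1, 589→8.5, 306→5, 241→2, 707→10, 306→5
Rank sum = 1 + 8.5 + 5 + 2 + 10 + 5 = 31.5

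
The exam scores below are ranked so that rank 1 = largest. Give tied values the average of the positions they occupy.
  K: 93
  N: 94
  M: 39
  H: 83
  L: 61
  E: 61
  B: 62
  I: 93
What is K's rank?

Sorted (descending): 94, 93, 93, 83, 62, 61, 61, 39
The 2 values of 93 occupy positions 2–3 → average rank (2+3)/2 = 2.5.
The 2 values of 61 occupy positions 6–7 → average rank (6+7)/2 = 6.5.
K has value 93 → rank 2.5.

2.5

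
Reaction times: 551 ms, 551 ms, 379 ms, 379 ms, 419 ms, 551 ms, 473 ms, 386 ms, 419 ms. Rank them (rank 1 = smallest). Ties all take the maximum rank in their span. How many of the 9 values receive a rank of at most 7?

6

Sorted (ascending): 379, 379, 386, 419, 419, 473, 551, 551, 551
The 2 values of 379 occupy positions 1–2 → each gets rank 2.
The 2 values of 419 occupy positions 4–5 → each gets rank 5.
The 3 values of 551 occupy positions 7–9 → each gets rank 9.
Ranks ≤ 7: {2, 2, 3, 5, 5, 6} → 6 values.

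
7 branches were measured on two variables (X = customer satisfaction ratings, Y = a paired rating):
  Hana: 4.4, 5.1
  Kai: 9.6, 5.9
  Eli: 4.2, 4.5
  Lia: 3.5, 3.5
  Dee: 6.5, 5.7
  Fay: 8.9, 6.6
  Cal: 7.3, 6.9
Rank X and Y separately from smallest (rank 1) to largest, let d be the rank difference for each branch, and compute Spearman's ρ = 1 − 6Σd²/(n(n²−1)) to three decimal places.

Ranks of variable 1: 3, 7, 2, 1, 4, 6, 5
Ranks of variable 2: 3, 5, 2, 1, 4, 6, 7
d = r₁ − r₂: 0, 2, 0, 0, 0, 0, -2
d²: 0, 4, 0, 0, 0, 0, 4; Σd² = 8
ρ = 1 − 6·8/(7·48) = 1 − 48/336 = 0.857

0.857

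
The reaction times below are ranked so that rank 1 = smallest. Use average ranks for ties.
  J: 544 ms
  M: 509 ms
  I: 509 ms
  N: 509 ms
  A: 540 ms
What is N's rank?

2

Sorted (ascending): 509, 509, 509, 540, 544
The 3 values of 509 occupy positions 1–3 → average rank 2.
N has value 509 ms → rank 2.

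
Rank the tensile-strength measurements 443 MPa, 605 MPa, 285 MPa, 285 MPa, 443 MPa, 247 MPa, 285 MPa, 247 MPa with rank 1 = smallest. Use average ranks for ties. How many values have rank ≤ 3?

Sorted (ascending): 247, 247, 285, 285, 285, 443, 443, 605
The 2 values of 247 occupy positions 1–2 → average rank (1+2)/2 = 1.5.
The 3 values of 285 occupy positions 3–5 → average rank 4.
The 2 values of 443 occupy positions 6–7 → average rank (6+7)/2 = 6.5.
Ranks ≤ 3: {1.5, 1.5} → 2 values.

2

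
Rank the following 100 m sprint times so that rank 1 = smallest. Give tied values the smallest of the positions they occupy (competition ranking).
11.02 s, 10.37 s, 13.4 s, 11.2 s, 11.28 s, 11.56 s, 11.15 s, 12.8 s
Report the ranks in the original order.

2, 1, 8, 4, 5, 6, 3, 7

Sorted (ascending): 10.37, 11.02, 11.15, 11.2, 11.28, 11.56, 12.8, 13.4
No ties — each value takes its position as its rank.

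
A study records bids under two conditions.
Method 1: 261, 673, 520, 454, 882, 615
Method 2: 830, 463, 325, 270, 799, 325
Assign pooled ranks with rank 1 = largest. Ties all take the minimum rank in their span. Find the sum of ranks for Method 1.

36

Sorted (descending): 882, 830, 799, 673, 615, 520, 463, 454, 325, 325, 270, 261
The 2 values of 325 occupy positions 9–10 → each gets rank 9.
Method 1 values → pooled ranks: 261→12, 673→4, 520→6, 454→8, 882→1, 615→5
Rank sum = 12 + 4 + 6 + 8 + 1 + 5 = 36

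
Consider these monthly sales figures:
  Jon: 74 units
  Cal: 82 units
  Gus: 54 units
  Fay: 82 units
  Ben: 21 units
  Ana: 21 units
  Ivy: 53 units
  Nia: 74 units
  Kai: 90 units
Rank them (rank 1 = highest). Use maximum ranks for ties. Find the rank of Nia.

Sorted (descending): 90, 82, 82, 74, 74, 54, 53, 21, 21
The 2 values of 82 occupy positions 2–3 → each gets rank 3.
The 2 values of 74 occupy positions 4–5 → each gets rank 5.
The 2 values of 21 occupy positions 8–9 → each gets rank 9.
Nia has value 74 units → rank 5.

5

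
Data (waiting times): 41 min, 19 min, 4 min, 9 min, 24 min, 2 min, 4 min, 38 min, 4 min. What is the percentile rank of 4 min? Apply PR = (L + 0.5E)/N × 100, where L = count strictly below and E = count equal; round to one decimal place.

27.8

N = 9.
Strictly below 4: 1. Equal to 4: 3.
PR = (1 + 0.5·3)/9 × 100 = 27.8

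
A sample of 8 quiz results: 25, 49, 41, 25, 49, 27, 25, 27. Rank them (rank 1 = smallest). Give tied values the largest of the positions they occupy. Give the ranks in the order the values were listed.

Sorted (ascending): 25, 25, 25, 27, 27, 41, 49, 49
The 3 values of 25 occupy positions 1–3 → each gets rank 3.
The 2 values of 27 occupy positions 4–5 → each gets rank 5.
The 2 values of 49 occupy positions 7–8 → each gets rank 8.

3, 8, 6, 3, 8, 5, 3, 5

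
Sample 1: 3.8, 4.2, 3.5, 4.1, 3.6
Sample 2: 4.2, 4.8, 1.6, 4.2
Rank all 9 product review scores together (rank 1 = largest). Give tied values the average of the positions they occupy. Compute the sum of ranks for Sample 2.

Sorted (descending): 4.8, 4.2, 4.2, 4.2, 4.1, 3.8, 3.6, 3.5, 1.6
The 3 values of 4.2 occupy positions 2–4 → average rank 3.
Sample 2 values → pooled ranks: 4.2→3, 4.8→1, 1.6→9, 4.2→3
Rank sum = 3 + 1 + 9 + 3 = 16

16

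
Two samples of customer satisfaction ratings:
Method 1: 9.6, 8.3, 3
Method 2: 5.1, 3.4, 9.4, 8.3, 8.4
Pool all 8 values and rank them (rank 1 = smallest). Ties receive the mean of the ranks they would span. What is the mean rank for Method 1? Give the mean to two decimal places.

4.50

Sorted (ascending): 3, 3.4, 5.1, 8.3, 8.3, 8.4, 9.4, 9.6
The 2 values of 8.3 occupy positions 4–5 → average rank (4+5)/2 = 4.5.
Method 1 values → pooled ranks: 9.6→8, 8.3→4.5, 3→1
Mean rank = (8 + 4.5 + 1) / 3 = 4.50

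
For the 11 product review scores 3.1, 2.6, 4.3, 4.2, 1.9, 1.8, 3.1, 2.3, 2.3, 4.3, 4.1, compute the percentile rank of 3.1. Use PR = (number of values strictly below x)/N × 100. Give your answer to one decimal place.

N = 11.
Strictly below 3.1: 5. Equal to 3.1: 2.
PR = 5/11 × 100 = 45.5

45.5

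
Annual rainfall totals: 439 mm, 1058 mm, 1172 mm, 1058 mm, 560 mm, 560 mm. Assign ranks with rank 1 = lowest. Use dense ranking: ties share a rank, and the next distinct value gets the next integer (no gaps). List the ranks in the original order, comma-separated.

1, 3, 4, 3, 2, 2

Sorted (ascending): 439, 560, 560, 1058, 1058, 1172
The 2 values of 560 share dense rank 2.
The 2 values of 1058 share dense rank 3.
Remaining distinct values take the next consecutive integers.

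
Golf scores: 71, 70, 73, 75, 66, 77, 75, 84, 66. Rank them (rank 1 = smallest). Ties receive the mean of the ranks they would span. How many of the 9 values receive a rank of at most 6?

5

Sorted (ascending): 66, 66, 70, 71, 73, 75, 75, 77, 84
The 2 values of 66 occupy positions 1–2 → average rank (1+2)/2 = 1.5.
The 2 values of 75 occupy positions 6–7 → average rank (6+7)/2 = 6.5.
Ranks ≤ 6: {1.5, 1.5, 3, 4, 5} → 5 values.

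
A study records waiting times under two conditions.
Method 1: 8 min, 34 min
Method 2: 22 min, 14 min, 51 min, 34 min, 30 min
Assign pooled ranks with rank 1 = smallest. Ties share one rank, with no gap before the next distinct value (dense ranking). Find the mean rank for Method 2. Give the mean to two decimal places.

Sorted (ascending): 8, 14, 22, 30, 34, 34, 51
The 2 values of 34 share dense rank 5.
Remaining distinct values take the next consecutive integers.
Method 2 values → pooled ranks: 22→3, 14→2, 51→6, 34→5, 30→4
Mean rank = (3 + 2 + 6 + 5 + 4) / 5 = 4.00

4.00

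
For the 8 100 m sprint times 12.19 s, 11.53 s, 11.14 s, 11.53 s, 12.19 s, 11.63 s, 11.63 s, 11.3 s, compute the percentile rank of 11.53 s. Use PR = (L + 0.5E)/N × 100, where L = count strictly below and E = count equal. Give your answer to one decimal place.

37.5

N = 8.
Strictly below 11.53: 2. Equal to 11.53: 2.
PR = (2 + 0.5·2)/8 × 100 = 37.5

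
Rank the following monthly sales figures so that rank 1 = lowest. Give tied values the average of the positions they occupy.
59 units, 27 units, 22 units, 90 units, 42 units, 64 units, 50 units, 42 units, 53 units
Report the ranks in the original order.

Sorted (ascending): 22, 27, 42, 42, 50, 53, 59, 64, 90
The 2 values of 42 occupy positions 3–4 → average rank (3+4)/2 = 3.5.

7, 2, 1, 9, 3.5, 8, 5, 3.5, 6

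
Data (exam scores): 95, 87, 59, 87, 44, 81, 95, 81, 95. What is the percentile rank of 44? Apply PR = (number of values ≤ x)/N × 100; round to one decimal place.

11.1

N = 9.
Strictly below 44: 0. Equal to 44: 1.
PR = 1/9 × 100 = 11.1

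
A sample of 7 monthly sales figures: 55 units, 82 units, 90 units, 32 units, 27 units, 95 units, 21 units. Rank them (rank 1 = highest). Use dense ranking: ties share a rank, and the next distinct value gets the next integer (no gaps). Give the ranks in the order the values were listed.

4, 3, 2, 5, 6, 1, 7

Sorted (descending): 95, 90, 82, 55, 32, 27, 21
No ties — each value takes its position as its rank.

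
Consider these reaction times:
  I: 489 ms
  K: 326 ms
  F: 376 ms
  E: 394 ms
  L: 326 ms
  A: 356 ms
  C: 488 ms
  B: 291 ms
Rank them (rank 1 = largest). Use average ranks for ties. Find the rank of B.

Sorted (descending): 489, 488, 394, 376, 356, 326, 326, 291
The 2 values of 326 occupy positions 6–7 → average rank (6+7)/2 = 6.5.
B has value 291 ms → rank 8.

8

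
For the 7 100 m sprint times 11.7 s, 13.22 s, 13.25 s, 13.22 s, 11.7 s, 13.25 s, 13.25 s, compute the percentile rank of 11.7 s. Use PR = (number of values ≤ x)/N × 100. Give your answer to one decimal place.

28.6

N = 7.
Strictly below 11.7: 0. Equal to 11.7: 2.
PR = 2/7 × 100 = 28.6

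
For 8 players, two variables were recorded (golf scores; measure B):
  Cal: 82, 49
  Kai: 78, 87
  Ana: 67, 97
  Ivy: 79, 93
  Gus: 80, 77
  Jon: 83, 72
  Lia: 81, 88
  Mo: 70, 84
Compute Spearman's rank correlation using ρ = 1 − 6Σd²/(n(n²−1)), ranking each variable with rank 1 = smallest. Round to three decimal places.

-0.690

Ranks of variable 1: 7, 3, 1, 4, 5, 8, 6, 2
Ranks of variable 2: 1, 5, 8, 7, 3, 2, 6, 4
d = r₁ − r₂: 6, -2, -7, -3, 2, 6, 0, -2
d²: 36, 4, 49, 9, 4, 36, 0, 4; Σd² = 142
ρ = 1 − 6·142/(8·63) = 1 − 852/504 = -0.690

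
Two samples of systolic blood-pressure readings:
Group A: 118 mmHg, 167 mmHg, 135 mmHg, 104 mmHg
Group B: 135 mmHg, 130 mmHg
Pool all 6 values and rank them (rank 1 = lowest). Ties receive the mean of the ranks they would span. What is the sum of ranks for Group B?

7.5

Sorted (ascending): 104, 118, 130, 135, 135, 167
The 2 values of 135 occupy positions 4–5 → average rank (4+5)/2 = 4.5.
Group B values → pooled ranks: 135→4.5, 130→3
Rank sum = 4.5 + 3 = 7.5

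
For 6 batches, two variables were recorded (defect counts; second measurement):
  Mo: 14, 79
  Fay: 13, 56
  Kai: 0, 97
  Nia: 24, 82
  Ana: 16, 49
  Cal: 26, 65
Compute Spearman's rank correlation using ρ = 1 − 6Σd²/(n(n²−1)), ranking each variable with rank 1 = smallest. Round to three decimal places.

Ranks of variable 1: 3, 2, 1, 5, 4, 6
Ranks of variable 2: 4, 2, 6, 5, 1, 3
d = r₁ − r₂: -1, 0, -5, 0, 3, 3
d²: 1, 0, 25, 0, 9, 9; Σd² = 44
ρ = 1 − 6·44/(6·35) = 1 − 264/210 = -0.257

-0.257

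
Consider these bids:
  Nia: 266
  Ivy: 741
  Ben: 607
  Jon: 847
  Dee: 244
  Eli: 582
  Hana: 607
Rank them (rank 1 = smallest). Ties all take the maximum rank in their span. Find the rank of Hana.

5

Sorted (ascending): 244, 266, 582, 607, 607, 741, 847
The 2 values of 607 occupy positions 4–5 → each gets rank 5.
Hana has value 607 → rank 5.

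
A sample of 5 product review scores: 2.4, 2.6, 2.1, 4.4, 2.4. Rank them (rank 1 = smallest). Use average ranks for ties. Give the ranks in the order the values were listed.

2.5, 4, 1, 5, 2.5

Sorted (ascending): 2.1, 2.4, 2.4, 2.6, 4.4
The 2 values of 2.4 occupy positions 2–3 → average rank (2+3)/2 = 2.5.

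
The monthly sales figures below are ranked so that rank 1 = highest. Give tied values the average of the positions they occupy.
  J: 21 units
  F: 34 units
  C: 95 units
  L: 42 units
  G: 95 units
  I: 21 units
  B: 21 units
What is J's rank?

6

Sorted (descending): 95, 95, 42, 34, 21, 21, 21
The 2 values of 95 occupy positions 1–2 → average rank (1+2)/2 = 1.5.
The 3 values of 21 occupy positions 5–7 → average rank 6.
J has value 21 units → rank 6.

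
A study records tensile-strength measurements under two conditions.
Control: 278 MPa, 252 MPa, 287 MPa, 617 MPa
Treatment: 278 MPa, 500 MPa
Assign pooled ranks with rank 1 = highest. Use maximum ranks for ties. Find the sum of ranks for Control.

15

Sorted (descending): 617, 500, 287, 278, 278, 252
The 2 values of 278 occupy positions 4–5 → each gets rank 5.
Control values → pooled ranks: 278→5, 252→6, 287→3, 617→1
Rank sum = 5 + 6 + 3 + 1 = 15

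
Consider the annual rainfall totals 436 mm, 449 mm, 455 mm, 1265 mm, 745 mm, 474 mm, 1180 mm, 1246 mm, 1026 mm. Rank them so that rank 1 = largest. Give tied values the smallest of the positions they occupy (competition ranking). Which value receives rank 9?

436

Sorted (descending): 1265, 1246, 1180, 1026, 745, 474, 455, 449, 436
No ties — each value takes its position as its rank.
Rank 9 → value 436.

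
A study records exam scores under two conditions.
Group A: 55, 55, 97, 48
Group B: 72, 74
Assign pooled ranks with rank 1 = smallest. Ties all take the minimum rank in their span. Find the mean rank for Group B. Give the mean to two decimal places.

Sorted (ascending): 48, 55, 55, 72, 74, 97
The 2 values of 55 occupy positions 2–3 → each gets rank 2.
Group B values → pooled ranks: 72→4, 74→5
Mean rank = (4 + 5) / 2 = 4.50

4.50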